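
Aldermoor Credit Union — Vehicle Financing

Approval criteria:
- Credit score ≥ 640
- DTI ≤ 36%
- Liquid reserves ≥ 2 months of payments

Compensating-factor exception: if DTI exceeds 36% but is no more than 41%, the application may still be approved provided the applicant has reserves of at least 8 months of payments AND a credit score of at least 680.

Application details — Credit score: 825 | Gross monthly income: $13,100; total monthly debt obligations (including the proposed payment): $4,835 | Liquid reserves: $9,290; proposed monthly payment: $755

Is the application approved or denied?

Credit score 825 ≥ 640 (meets base)
DTI = 4,835/13,100 = 36.9% > 36% — standard DTI limit exceeded.
Liquid reserves cover 9,290/755 = 12.3 months — ≥ 2 required
36.9% falls in the override range (36%–41%), so the compensating-factor test applies.
Override check — reserves: 12.3 mo (ok); score: 825 (ok).
Both compensating conditions met → exception applies.

Approved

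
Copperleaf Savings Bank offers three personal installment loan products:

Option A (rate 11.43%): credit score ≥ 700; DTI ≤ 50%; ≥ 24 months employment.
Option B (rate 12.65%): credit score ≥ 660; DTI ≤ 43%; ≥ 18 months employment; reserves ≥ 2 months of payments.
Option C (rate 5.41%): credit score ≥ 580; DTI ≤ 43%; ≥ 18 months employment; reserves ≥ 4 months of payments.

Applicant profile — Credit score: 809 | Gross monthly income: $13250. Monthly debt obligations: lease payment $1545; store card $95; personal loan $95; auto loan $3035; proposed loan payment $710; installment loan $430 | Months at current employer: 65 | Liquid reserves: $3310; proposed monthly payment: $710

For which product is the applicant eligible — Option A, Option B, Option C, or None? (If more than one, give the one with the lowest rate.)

Option A

Total debts = (1,545 + 95 + 95 + 3,035 + 710 + 430) = 5,910; DTI = 5,910/13,250 = 44.6%.
Reserves = 3,310/710 = 4.7 months.
Option A: score 809 ≥ 700; DTI 44.6% ≤ 50%; employment 65 ≥ 24 mo → qualifies.
Option B: score 809 ≥ 660; DTI 44.6% > 43%; employment 65 ≥ 18 mo; reserves 4.7 ≥ 2 mo → does not qualify.
Option C: score 809 ≥ 580; DTI 44.6% > 43%; employment 65 ≥ 18 mo; reserves 4.7 ≥ 4 mo → does not qualify.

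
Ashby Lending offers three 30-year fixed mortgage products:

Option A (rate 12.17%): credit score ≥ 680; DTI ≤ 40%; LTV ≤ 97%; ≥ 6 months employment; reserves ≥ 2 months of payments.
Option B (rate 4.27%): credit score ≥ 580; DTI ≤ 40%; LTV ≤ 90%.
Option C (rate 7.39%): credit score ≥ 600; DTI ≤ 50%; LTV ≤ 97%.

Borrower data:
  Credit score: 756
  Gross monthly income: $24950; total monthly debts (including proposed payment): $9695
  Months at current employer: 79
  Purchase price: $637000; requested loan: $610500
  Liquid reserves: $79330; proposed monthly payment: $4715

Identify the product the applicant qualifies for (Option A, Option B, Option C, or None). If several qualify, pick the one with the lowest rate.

Option C

DTI = 9,695/24,950 = 38.9%.
LTV = 610,500/637,000 = 95.8%.
Reserves = 79,330/4,715 = 16.8 months.
Option A: score 756 ≥ 680; DTI 38.9% ≤ 40%; LTV 95.8% ≤ 97%; employment 79 ≥ 6 mo; reserves 16.8 ≥ 2 mo → qualifies.
Option B: score 756 ≥ 580; DTI 38.9% ≤ 40%; LTV 95.8% > 90% → does not qualify.
Option C: score 756 ≥ 600; DTI 38.9% ≤ 50%; LTV 95.8% ≤ 97% → qualifies.
Qualifying: Option A, Option C. Lowest rate is 7.39% → Option C.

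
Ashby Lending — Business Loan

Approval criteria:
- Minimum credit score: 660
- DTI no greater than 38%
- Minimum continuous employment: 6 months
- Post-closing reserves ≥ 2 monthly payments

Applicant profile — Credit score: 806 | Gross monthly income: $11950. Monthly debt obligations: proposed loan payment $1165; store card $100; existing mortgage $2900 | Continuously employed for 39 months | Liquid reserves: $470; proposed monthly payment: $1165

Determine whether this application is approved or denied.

Denied

Credit score 806 ≥ 660 (meets)
Total monthly debts = (1,165 + 100 + 2,900) = 4,165. DTI: 4,165 ÷ 11,950 = 34.9%, within the 38% cap
Employment 39 ≥ 6 months
Liquid reserves cover 470/1,165 = 0.4 months — < 2 required
Fails on reserves.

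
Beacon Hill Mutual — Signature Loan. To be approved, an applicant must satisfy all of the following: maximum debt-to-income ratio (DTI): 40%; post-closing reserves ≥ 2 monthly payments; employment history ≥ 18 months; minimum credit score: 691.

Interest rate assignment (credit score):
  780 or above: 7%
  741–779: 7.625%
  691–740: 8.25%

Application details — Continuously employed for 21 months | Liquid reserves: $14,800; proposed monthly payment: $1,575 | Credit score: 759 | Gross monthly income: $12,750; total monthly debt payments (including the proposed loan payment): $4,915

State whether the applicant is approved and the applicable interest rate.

Approved at 7.625%

Credit score 759 ≥ 691 (meets minimum)
DTI: 4,915 ÷ 12,750 = 38.5%, within the 40% cap
Reserves = 14,800/1,575 = 9.4 months ≥ 2
Employment 21 ≥ 18 months
All requirements met. Score 759 falls in the 741–779 tier → 7.625%.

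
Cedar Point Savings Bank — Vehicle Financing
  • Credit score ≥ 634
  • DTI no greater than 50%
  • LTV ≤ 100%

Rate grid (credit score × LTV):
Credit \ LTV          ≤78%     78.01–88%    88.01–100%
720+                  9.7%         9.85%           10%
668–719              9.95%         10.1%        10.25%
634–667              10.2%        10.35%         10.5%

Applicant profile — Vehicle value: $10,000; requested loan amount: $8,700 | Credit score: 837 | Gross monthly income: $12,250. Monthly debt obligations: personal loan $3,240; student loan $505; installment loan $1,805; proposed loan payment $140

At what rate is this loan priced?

Credit score 837 ≥ 634; Total monthly debts = (3,240 + 505 + 1,805 + 140) = 5,690. DTI = 5,690/12,250 = 46.4% ≤ 50%
Loan-to-value = 8,700/10,000 = 87% — pass (100% max)
Row: 837 falls in 720+. Column: 87% falls in 78.01–88%. Rate = 9.85%.

9.85%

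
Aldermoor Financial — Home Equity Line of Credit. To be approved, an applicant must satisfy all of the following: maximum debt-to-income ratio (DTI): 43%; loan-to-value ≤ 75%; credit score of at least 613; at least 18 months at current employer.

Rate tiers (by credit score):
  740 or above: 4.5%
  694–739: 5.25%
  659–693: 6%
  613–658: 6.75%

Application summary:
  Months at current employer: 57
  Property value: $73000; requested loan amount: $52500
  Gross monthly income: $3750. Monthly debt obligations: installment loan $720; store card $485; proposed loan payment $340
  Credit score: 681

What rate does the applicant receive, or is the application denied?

Approved at 6%

Credit score 681 ≥ 613 (meets minimum)
Total monthly debts = (720 + 485 + 340) = 1,545. DTI = 1,545/3,750 = 41.2% ≤ 43%
Employment 57 ≥ 18 months
LTV: 52,500 ÷ 73,000 = 71.9%, within 75% cap
All requirements met. Score 681 falls in the 659–693 tier → 6%.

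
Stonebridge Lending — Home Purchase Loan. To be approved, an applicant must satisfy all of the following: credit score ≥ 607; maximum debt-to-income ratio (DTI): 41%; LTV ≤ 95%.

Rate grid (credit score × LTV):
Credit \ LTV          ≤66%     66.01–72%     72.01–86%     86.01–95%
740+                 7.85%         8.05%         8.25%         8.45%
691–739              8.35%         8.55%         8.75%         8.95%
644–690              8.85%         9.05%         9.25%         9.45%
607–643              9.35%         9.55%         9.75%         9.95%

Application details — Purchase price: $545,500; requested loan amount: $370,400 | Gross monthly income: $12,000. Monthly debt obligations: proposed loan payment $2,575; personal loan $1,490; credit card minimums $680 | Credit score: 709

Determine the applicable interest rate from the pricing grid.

Credit score 709 ≥ 607; Total monthly debts = (2,575 + 1,490 + 680) = 4,745. Debt-to-income = 4,745/12,000 = 39.5% — meets 41% limit
LTV = 370,400/545,500 = 67.9% ≤ 95%
Credit 709 → row 691–739; LTV 67.9% → column 66.01–72%. Grid cell → 8.55%.

8.55%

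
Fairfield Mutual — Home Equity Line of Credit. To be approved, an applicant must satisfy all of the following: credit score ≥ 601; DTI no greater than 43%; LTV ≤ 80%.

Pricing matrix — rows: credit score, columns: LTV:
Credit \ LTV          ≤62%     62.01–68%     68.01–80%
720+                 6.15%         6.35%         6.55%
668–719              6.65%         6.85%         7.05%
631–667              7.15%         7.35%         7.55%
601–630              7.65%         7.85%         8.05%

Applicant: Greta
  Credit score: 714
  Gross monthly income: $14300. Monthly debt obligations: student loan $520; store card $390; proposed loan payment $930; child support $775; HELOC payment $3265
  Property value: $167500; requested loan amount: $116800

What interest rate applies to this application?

7.05%

Credit score 714 ≥ 601; Total monthly debts = (520 + 390 + 930 + 775 + 3,265) = 5,880. DTI: 5,880 ÷ 14,300 = 41.1%, within the 43% cap
LTV = 116,800/167,500 = 69.7% ≤ 80%
Credit 714 → row 668–719; LTV 69.7% → column 68.01–80%. Grid cell → 7.05%.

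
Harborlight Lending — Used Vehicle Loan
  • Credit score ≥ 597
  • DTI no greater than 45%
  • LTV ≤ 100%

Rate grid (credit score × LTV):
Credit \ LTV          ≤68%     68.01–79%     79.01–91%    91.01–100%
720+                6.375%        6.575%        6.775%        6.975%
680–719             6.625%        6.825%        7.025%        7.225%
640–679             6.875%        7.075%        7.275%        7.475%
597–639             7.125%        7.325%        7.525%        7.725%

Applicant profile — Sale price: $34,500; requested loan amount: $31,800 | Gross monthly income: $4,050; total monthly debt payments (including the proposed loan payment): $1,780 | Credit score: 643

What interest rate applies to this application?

Credit score 643 ≥ 597; DTI: 1,780 ÷ 4,050 = 44%, within the 45% cap
Loan-to-value = 31,800/34,500 = 92.2% — pass (100% max)
Row: 643 falls in 640–679. Column: 92.2% falls in 91.01–100%. Rate = 7.475%.

7.475%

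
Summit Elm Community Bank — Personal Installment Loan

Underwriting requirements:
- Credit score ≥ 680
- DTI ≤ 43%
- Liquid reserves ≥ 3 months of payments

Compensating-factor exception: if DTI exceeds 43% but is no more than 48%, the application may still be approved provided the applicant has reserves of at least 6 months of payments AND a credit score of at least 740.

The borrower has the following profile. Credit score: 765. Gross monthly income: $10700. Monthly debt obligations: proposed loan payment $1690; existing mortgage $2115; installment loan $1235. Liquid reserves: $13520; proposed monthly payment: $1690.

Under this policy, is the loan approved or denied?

Approved

Credit score 765 ≥ 680 (meets base)
Total debts = (1,690 + 2,115 + 1,235) = 5,040. DTI = 5,040/10,700 = 47.1% > 43% — standard DTI limit exceeded.
Reserves: 13,520 ÷ 1,690 = 8.0 months (meets 3-month minimum)
DTI 47.1% is within the 43%–48% exception band; checking compensating factors.
Reserves 8.0 ≥ 6 months; credit score 765 ≥ 740.
Both override conditions satisfied; DTI exception granted.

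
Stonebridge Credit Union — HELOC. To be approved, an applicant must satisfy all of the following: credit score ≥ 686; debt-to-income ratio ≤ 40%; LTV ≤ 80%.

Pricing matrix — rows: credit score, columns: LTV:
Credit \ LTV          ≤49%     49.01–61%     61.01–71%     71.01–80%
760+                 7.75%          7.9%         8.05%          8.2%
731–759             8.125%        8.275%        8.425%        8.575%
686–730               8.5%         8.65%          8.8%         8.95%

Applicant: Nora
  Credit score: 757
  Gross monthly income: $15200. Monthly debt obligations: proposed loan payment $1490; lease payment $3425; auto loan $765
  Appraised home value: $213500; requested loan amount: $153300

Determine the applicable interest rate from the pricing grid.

Credit score 757 ≥ 686; Total monthly debts = (1,490 + 3,425 + 765) = 5,680. Debt-to-income = 5,680/15,200 = 37.4% — meets 40% limit
LTV: 153,300 ÷ 213,500 = 71.8%, within 80% cap
Row: 757 falls in 731–759. Column: 71.8% falls in 71.01–80%. Rate = 8.575%.

8.575%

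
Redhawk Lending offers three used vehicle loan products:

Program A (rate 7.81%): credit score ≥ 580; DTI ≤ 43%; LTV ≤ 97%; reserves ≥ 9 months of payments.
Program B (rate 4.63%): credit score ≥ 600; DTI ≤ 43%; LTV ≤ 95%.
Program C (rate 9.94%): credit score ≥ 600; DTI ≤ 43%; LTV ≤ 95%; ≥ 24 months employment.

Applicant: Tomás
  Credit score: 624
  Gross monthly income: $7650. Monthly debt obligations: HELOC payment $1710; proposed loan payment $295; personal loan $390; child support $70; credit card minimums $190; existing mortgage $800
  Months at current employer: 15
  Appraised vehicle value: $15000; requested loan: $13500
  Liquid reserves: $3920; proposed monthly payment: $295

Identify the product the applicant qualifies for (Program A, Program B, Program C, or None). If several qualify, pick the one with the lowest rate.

Total debts = (1,710 + 295 + 390 + 70 + 190 + 800) = 3,455; DTI = 3,455/7,650 = 45.2%.
LTV = 13,500/15,000 = 90%.
Reserves = 3,920/295 = 13.3 months.
Program A: score 624 ≥ 580; DTI 45.2% > 43%; LTV 90% ≤ 97%; reserves 13.3 ≥ 9 mo → does not qualify.
Program B: score 624 ≥ 600; DTI 45.2% > 43%; LTV 90% ≤ 95% → does not qualify.
Program C: score 624 ≥ 600; DTI 45.2% > 43%; LTV 90% ≤ 95%; employment 15 < 24 mo → does not qualify.

None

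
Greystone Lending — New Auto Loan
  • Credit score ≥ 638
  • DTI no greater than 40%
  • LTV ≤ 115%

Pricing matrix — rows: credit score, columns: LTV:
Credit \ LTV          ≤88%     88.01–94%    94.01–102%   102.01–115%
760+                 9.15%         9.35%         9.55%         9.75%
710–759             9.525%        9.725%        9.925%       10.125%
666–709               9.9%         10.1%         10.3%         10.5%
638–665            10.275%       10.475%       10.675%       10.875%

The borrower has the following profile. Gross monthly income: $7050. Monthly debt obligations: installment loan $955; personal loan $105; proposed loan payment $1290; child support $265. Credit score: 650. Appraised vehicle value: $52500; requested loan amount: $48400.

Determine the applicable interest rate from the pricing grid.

10.475%

Credit score 650 ≥ 638; Total monthly debts = (955 + 105 + 1,290 + 265) = 2,615. Debt-to-income = 2,615/7,050 = 37.1% — meets 40% limit
LTV = 48,400/52,500 = 92.2% ≤ 115%
Credit 650 → row 638–665; LTV 92.2% → column 88.01–94%. Grid cell → 10.475%.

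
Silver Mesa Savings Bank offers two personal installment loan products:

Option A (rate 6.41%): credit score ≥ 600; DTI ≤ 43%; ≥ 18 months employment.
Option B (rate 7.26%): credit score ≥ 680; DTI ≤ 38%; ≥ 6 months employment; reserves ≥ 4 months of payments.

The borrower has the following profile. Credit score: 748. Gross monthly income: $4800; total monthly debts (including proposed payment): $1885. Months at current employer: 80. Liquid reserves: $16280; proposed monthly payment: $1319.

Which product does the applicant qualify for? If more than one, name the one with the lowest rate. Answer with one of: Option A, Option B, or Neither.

DTI = 1,885/4,800 = 39.3%.
Reserves = 16,280/1,319 = 12.3 months.
Option A: score 748 ≥ 600; DTI 39.3% ≤ 43%; employment 80 ≥ 18 mo → qualifies.
Option B: score 748 ≥ 680; DTI 39.3% > 38%; employment 80 ≥ 6 mo; reserves 12.3 ≥ 4 mo → does not qualify.

Option A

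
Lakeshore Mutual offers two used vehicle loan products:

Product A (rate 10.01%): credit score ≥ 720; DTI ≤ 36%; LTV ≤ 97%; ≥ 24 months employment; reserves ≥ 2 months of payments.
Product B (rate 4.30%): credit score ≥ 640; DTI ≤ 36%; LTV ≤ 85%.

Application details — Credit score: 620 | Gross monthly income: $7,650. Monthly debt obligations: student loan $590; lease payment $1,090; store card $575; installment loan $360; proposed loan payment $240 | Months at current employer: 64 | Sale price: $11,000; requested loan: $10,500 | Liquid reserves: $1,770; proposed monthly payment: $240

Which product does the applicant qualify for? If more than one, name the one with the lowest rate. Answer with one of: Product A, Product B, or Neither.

Total debts = (590 + 1,090 + 575 + 360 + 240) = 2,855; DTI = 2,855/7,650 = 37.3%.
LTV = 10,500/11,000 = 95.5%.
Reserves = 1,770/240 = 7.4 months.
Product A: score 620 < 720; DTI 37.3% > 36%; LTV 95.5% ≤ 97%; employment 64 ≥ 24 mo; reserves 7.4 ≥ 2 mo → does not qualify.
Product B: score 620 < 640; DTI 37.3% > 36%; LTV 95.5% > 85% → does not qualify.

Neither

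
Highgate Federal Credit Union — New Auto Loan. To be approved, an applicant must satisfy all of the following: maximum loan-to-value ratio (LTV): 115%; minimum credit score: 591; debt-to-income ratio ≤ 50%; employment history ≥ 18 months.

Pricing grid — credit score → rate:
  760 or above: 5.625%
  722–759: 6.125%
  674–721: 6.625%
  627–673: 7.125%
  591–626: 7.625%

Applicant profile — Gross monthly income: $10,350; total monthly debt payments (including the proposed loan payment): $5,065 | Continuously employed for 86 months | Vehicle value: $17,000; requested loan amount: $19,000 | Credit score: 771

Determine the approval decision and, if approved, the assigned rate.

Approved at 5.625%

Credit score 771 ≥ 591 (meets minimum)
DTI: 5,065 ÷ 10,350 = 48.9%, within the 50% cap
Loan-to-value = 19,000/17,000 = 111.8% — pass (115% max)
Employment 86 ≥ 18 months
All requirements met. Score 771 falls in the 760 or above tier → 5.625%.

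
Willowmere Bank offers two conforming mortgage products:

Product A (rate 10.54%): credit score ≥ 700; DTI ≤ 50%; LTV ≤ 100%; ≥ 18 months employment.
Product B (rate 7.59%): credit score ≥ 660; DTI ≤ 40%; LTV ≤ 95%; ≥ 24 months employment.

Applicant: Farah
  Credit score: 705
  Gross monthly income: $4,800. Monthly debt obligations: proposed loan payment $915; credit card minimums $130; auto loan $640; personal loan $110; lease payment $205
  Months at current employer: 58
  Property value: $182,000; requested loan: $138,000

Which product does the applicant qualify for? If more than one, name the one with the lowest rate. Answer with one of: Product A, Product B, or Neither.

Total debts = (915 + 130 + 640 + 110 + 205) = 2,000; DTI = 2,000/4,800 = 41.7%.
LTV = 138,000/182,000 = 75.8%.
Product A: score 705 ≥ 700; DTI 41.7% ≤ 50%; LTV 75.8% ≤ 100%; employment 58 ≥ 18 mo → qualifies.
Product B: score 705 ≥ 660; DTI 41.7% > 40%; LTV 75.8% ≤ 95%; employment 58 ≥ 24 mo → does not qualify.

Product A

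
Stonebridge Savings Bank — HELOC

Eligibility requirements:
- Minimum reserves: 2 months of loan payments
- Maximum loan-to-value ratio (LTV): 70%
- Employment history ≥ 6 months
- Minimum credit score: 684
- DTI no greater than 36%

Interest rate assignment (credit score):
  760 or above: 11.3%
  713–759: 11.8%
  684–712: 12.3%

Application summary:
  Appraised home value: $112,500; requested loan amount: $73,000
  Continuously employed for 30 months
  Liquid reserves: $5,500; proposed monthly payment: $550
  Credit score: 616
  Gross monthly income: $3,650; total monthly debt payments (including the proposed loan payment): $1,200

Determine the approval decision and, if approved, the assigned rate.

Credit score 616 < 684 (below minimum)
Employment 30 ≥ 6 months
LTV: 73,000 ÷ 112,500 = 64.9%, within 70% cap
Reserves = 5,500/550 = 10.0 months ≥ 2
DTI: 1,200 ÷ 3,650 = 32.9%, within the 36% cap
Not all requirements met → denied.

Denied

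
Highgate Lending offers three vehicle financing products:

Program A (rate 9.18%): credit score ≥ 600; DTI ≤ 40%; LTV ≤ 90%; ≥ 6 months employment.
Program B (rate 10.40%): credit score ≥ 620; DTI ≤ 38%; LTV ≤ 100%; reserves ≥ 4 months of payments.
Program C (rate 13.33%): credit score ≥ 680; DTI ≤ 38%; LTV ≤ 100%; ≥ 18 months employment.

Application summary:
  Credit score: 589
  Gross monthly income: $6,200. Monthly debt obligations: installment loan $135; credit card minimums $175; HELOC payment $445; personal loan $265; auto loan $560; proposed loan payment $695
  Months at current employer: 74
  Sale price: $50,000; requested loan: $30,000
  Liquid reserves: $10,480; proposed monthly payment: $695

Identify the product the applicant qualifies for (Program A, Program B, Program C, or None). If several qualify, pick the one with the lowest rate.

Total debts = (135 + 175 + 445 + 265 + 560 + 695) = 2,275; DTI = 2,275/6,200 = 36.7%.
LTV = 30,000/50,000 = 60%.
Reserves = 10,480/695 = 15.1 months.
Program A: score 589 < 600; DTI 36.7% ≤ 40%; LTV 60% ≤ 90%; employment 74 ≥ 6 mo → does not qualify.
Program B: score 589 < 620; DTI 36.7% ≤ 38%; LTV 60% ≤ 100%; reserves 15.1 ≥ 4 mo → does not qualify.
Program C: score 589 < 680; DTI 36.7% ≤ 38%; LTV 60% ≤ 100%; employment 74 ≥ 18 mo → does not qualify.

None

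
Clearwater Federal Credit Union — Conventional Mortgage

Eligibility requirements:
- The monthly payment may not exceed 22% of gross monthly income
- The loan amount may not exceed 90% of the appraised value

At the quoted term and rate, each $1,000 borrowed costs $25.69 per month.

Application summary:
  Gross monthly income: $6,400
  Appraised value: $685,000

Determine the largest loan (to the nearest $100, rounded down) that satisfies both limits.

Payment cap: 22% × $6,400 = $1,408/month.
At $25.69 per $1,000, that supports 1,408/25.69 × 1,000 ≈ $54,807 → $54,800.
LTV cap: 90% × $685,000 = $616,500 → $616,500.
Binding constraint: payment-to-income.

$54,800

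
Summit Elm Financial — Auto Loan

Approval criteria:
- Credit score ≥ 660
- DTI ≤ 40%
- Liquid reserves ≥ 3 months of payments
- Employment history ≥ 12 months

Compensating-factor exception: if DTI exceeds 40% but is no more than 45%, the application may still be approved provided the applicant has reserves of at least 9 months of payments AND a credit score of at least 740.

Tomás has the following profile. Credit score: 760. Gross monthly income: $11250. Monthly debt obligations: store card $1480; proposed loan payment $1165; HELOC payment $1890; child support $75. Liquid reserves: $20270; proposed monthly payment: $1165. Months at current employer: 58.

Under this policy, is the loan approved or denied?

Credit score 760 ≥ 660 (meets base)
Total debts = (1,480 + 1,165 + 1,890 + 75) = 4,610. DTI: 4,610 ÷ 11,250 = 41%, over the 40% base limit.
Liquid reserves cover 20,270/1,165 = 17.4 months — ≥ 3 required
Employment 58 ≥ 12 months
41% falls in the override range (40%–45%), so the compensating-factor test applies.
Reserves 17.4 ≥ 9 months; credit score 760 ≥ 740.
Both override conditions satisfied; DTI exception granted.

Approved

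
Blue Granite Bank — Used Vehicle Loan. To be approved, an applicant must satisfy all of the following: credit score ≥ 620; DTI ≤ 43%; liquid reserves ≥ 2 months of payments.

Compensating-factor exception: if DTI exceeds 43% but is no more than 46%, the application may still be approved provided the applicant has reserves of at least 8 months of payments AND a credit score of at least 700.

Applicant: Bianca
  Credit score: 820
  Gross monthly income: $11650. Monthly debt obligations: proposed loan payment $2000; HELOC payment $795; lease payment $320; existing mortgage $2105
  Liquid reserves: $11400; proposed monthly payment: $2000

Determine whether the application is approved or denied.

Denied

Credit score 820 ≥ 620 (meets base)
Total debts = (2,000 + 795 + 320 + 2,105) = 5,220. DTI = 5,220/11,650 = 44.8% > 43% — standard DTI limit exceeded.
Reserves: 11,400 ÷ 2,000 = 5.7 months (meets 2-month minimum)
44.8% falls in the override range (43%–46%), so the compensating-factor test applies.
Override check — reserves: 5.7 mo (short of 8); score: 820 (ok).
Compensating-factor requirement not fully met.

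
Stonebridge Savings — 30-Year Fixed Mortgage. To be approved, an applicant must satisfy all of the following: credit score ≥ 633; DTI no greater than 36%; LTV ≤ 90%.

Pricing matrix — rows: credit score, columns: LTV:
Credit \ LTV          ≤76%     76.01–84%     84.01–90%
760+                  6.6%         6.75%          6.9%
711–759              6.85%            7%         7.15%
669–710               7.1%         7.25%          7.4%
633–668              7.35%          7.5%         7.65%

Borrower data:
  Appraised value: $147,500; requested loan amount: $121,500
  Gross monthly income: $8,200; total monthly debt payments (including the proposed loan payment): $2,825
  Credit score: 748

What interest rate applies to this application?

Credit score 748 ≥ 633; Debt-to-income = 2,825/8,200 = 34.5% — meets 36% limit
LTV: 121,500 ÷ 147,500 = 82.4%, within 90% cap
Score 748 is in the 711–759 band; LTV 82.4% is in the 76.01–84% band → 7%.

7%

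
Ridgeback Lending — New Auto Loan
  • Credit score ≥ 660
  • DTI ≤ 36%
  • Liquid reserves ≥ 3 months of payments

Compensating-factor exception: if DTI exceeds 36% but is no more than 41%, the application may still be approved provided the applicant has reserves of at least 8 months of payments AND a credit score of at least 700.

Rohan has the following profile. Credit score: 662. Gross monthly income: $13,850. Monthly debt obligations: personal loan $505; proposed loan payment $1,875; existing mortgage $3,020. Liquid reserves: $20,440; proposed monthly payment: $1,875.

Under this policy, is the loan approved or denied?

Credit score 662 ≥ 660 (meets base)
Total debts = (505 + 1,875 + 3,020) = 5,400. DTI = 5,400/13,850 = 39% > 36% — standard DTI limit exceeded.
Reserves = 20,440/1,875 = 10.9 months ≥ 3
39% falls in the override range (36%–41%), so the compensating-factor test applies.
Override check — reserves: 10.9 mo (ok); score: 662 (below 700).
Override conditions not both satisfied; exception does not apply.

Denied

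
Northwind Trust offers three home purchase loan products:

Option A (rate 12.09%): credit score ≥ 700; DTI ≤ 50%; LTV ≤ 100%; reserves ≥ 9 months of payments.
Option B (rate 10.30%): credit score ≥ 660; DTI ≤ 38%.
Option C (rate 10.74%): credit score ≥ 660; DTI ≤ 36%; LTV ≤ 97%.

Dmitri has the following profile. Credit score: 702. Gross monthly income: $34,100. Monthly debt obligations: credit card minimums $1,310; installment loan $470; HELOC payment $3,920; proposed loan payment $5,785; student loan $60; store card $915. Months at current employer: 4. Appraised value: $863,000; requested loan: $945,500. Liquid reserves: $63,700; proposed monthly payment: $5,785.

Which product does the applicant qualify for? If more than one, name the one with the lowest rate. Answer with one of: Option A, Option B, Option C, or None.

Option B

Total debts = (1,310 + 470 + 3,920 + 5,785 + 60 + 915) = 12,460; DTI = 12,460/34,100 = 36.5%.
LTV = 945,500/863,000 = 109.6%.
Reserves = 63,700/5,785 = 11.0 months.
Option A: score 702 ≥ 700; DTI 36.5% ≤ 50%; LTV 109.6% > 100%; reserves 11.0 ≥ 9 mo → does not qualify.
Option B: score 702 ≥ 660; DTI 36.5% ≤ 38% → qualifies.
Option C: score 702 ≥ 660; DTI 36.5% > 36%; LTV 109.6% > 97% → does not qualify.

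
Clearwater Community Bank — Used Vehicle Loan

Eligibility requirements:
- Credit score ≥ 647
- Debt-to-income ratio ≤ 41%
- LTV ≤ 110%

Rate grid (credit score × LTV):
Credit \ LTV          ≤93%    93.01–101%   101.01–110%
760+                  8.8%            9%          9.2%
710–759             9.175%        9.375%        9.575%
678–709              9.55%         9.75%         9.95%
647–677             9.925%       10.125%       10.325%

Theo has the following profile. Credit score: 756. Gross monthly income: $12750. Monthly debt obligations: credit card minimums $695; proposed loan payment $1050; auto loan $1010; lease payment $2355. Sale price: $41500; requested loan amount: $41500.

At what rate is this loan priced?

9.375%

Credit score 756 ≥ 647; Total monthly debts = (695 + 1,050 + 1,010 + 2,355) = 5,110. DTI = 5,110/12,750 = 40.1% ≤ 41%
LTV = 41,500/41,500 = 100% ≤ 110%
Score 756 is in the 710–759 band; LTV 100% is in the 93.01–101% band → 9.375%.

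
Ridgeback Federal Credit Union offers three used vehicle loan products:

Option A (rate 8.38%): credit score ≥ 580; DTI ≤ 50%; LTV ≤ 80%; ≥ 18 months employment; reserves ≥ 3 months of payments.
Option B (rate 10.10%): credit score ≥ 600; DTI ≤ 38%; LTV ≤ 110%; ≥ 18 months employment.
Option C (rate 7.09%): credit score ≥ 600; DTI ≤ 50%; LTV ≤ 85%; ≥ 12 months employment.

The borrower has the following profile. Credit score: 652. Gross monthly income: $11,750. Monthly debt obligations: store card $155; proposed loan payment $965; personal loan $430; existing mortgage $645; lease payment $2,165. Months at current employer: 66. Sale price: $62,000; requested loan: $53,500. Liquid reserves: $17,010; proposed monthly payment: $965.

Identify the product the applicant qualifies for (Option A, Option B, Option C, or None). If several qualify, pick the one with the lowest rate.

Total debts = (155 + 965 + 430 + 645 + 2,165) = 4,360; DTI = 4,360/11,750 = 37.1%.
LTV = 53,500/62,000 = 86.3%.
Reserves = 17,010/965 = 17.6 months.
Option A: score 652 ≥ 580; DTI 37.1% ≤ 50%; LTV 86.3% > 80%; employment 66 ≥ 18 mo; reserves 17.6 ≥ 3 mo → does not qualify.
Option B: score 652 ≥ 600; DTI 37.1% ≤ 38%; LTV 86.3% ≤ 110%; employment 66 ≥ 18 mo → qualifies.
Option C: score 652 ≥ 600; DTI 37.1% ≤ 50%; LTV 86.3% > 85%; employment 66 ≥ 12 mo → does not qualify.

Option B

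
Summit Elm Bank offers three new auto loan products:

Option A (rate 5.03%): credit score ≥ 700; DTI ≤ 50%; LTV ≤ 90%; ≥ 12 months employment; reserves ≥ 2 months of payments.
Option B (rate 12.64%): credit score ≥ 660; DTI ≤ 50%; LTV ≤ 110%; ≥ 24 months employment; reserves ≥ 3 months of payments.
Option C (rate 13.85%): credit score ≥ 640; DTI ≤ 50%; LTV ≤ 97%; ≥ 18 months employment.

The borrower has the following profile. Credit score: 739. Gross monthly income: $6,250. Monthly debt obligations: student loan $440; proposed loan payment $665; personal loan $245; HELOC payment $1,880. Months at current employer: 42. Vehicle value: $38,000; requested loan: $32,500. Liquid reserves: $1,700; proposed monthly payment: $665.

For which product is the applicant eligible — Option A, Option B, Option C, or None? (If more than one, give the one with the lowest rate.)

Total debts = (440 + 665 + 245 + 1,880) = 3,230; DTI = 3,230/6,250 = 51.7%.
LTV = 32,500/38,000 = 85.5%.
Reserves = 1,700/665 = 2.6 months.
Option A: score 739 ≥ 700; DTI 51.7% > 50%; LTV 85.5% ≤ 90%; employment 42 ≥ 12 mo; reserves 2.6 ≥ 2 mo → does not qualify.
Option B: score 739 ≥ 660; DTI 51.7% > 50%; LTV 85.5% ≤ 110%; employment 42 ≥ 24 mo; reserves 2.6 < 3 mo → does not qualify.
Option C: score 739 ≥ 640; DTI 51.7% > 50%; LTV 85.5% ≤ 97%; employment 42 ≥ 18 mo → does not qualify.

None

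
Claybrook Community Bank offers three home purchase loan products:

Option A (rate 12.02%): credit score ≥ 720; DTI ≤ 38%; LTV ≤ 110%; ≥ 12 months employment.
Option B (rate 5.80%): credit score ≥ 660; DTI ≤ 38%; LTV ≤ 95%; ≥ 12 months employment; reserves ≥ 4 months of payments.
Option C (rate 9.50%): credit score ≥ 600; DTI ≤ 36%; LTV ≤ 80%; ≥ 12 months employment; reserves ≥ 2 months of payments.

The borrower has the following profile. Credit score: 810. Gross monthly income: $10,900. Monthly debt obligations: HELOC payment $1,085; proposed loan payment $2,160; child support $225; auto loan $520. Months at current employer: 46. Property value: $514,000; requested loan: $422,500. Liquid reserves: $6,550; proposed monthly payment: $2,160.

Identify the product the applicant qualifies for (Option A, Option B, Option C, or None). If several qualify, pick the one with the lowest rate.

Option A

Total debts = (1,085 + 2,160 + 225 + 520) = 3,990; DTI = 3,990/10,900 = 36.6%.
LTV = 422,500/514,000 = 82.2%.
Reserves = 6,550/2,160 = 3.0 months.
Option A: score 810 ≥ 720; DTI 36.6% ≤ 38%; LTV 82.2% ≤ 110%; employment 46 ≥ 12 mo → qualifies.
Option B: score 810 ≥ 660; DTI 36.6% ≤ 38%; LTV 82.2% ≤ 95%; employment 46 ≥ 12 mo; reserves 3.0 < 4 mo → does not qualify.
Option C: score 810 ≥ 600; DTI 36.6% > 36%; LTV 82.2% > 80%; employment 46 ≥ 12 mo; reserves 3.0 ≥ 2 mo → does not qualify.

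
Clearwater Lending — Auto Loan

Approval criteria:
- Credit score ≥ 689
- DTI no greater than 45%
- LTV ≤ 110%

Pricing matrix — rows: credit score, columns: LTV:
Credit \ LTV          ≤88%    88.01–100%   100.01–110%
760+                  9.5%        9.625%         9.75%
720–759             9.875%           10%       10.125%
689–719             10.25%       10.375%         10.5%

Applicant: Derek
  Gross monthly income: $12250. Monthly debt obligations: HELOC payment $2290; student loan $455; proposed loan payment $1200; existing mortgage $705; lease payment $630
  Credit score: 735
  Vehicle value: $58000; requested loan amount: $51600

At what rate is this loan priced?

Credit score 735 ≥ 689; Total monthly debts = (2,290 + 455 + 1,200 + 705 + 630) = 5,280. Debt-to-income = 5,280/12,250 = 43.1% — meets 45% limit
LTV = 51,600/58,000 = 89% ≤ 110%
Score 735 is in the 720–759 band; LTV 89% is in the 88.01–100% band → 10%.

10%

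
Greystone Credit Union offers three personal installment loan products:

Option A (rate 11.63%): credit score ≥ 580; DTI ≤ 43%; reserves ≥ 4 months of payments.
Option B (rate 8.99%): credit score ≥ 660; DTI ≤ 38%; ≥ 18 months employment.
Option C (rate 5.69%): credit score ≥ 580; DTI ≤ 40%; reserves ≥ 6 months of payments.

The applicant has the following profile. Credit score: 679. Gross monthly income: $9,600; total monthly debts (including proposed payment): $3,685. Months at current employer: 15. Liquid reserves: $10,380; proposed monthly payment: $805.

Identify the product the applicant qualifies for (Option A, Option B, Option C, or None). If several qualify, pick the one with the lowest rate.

Option C

DTI = 3,685/9,600 = 38.4%.
Reserves = 10,380/805 = 12.9 months.
Option A: score 679 ≥ 580; DTI 38.4% ≤ 43%; reserves 12.9 ≥ 4 mo → qualifies.
Option B: score 679 ≥ 660; DTI 38.4% > 38%; employment 15 < 18 mo → does not qualify.
Option C: score 679 ≥ 580; DTI 38.4% ≤ 40%; reserves 12.9 ≥ 6 mo → qualifies.
Qualifying: Option A, Option C. Lowest rate is 5.69% → Option C.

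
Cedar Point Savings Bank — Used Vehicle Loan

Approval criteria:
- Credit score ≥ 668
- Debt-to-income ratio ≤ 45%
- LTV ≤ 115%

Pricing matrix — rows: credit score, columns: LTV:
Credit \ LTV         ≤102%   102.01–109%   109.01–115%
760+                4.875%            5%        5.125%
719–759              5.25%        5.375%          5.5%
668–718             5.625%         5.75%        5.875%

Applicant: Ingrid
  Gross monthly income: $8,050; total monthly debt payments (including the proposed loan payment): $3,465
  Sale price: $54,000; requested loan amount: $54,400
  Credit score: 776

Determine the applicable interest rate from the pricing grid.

4.875%

Credit score 776 ≥ 668; DTI: 3,465 ÷ 8,050 = 43%, within the 45% cap
Loan-to-value = 54,400/54,000 = 100.7% — pass (115% max)
Row: 776 falls in 760+. Column: 100.7% falls in ≤102%. Rate = 4.875%.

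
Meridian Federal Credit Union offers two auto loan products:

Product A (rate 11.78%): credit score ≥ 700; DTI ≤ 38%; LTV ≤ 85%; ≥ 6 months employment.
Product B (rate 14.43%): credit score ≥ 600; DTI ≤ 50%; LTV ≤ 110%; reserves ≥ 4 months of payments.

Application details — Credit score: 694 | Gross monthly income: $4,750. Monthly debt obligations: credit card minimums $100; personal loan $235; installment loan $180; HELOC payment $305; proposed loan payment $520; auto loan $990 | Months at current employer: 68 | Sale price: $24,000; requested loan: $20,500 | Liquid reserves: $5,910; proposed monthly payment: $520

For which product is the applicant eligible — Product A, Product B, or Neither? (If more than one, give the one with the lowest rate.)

Product B

Total debts = (100 + 235 + 180 + 305 + 520 + 990) = 2,330; DTI = 2,330/4,750 = 49.1%.
LTV = 20,500/24,000 = 85.4%.
Reserves = 5,910/520 = 11.4 months.
Product A: score 694 < 700; DTI 49.1% > 38%; LTV 85.4% > 85%; employment 68 ≥ 6 mo → does not qualify.
Product B: score 694 ≥ 600; DTI 49.1% ≤ 50%; LTV 85.4% ≤ 110%; reserves 11.4 ≥ 4 mo → qualifies.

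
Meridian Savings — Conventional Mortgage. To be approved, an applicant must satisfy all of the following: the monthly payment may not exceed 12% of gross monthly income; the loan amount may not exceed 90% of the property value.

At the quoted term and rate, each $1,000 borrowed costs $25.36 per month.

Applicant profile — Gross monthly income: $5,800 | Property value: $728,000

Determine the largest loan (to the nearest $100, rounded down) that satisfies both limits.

Payment cap: 12% × $5,800 = $696/month.
At $25.36 per $1,000, that supports 696/25.36 × 1,000 ≈ $27,444 → $27,400.
LTV cap: 90% × $728,000 = $655,200 → $655,200.
Binding constraint: payment-to-income.

$27,400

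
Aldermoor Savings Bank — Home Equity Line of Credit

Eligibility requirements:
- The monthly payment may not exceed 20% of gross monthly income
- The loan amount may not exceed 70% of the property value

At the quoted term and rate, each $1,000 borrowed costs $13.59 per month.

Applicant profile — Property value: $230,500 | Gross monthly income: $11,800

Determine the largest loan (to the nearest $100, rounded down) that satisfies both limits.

Payment cap: 20% × $11,800 = $2,360/month.
At $13.59 per $1,000, that supports 2,360/13.59 × 1,000 ≈ $173,657 → $173,600.
LTV cap: 70% × $230,500 = $161,350 → $161,300.
Binding constraint: loan-to-value.

$161,300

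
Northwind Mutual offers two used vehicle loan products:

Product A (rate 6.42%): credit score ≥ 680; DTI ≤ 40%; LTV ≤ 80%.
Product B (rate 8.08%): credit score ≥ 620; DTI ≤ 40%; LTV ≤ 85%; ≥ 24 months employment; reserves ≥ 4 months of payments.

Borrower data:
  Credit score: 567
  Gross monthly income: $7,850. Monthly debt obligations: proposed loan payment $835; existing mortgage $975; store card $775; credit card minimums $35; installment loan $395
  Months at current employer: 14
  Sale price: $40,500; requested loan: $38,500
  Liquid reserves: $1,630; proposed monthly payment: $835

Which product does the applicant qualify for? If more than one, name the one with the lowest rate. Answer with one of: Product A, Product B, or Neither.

Neither

Total debts = (835 + 975 + 775 + 35 + 395) = 3,015; DTI = 3,015/7,850 = 38.4%.
LTV = 38,500/40,500 = 95.1%.
Reserves = 1,630/835 = 2.0 months.
Product A: score 567 < 680; DTI 38.4% ≤ 40%; LTV 95.1% > 80% → does not qualify.
Product B: score 567 < 620; DTI 38.4% ≤ 40%; LTV 95.1% > 85%; employment 14 < 24 mo; reserves 2.0 < 4 mo → does not qualify.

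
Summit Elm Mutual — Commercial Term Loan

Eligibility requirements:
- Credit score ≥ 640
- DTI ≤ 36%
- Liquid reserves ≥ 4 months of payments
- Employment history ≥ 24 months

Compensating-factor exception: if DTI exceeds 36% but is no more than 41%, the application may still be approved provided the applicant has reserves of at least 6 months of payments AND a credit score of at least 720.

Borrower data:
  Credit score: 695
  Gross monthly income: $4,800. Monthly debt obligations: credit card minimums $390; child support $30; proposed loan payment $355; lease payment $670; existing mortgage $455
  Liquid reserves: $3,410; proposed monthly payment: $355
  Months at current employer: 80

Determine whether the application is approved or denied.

Denied

Credit score 695 ≥ 640 (meets base)
Total debts = (390 + 30 + 355 + 670 + 455) = 1,900. DTI = 1,900/4,800 = 39.6% > 36% — standard DTI limit exceeded.
Reserves: 3,410 ÷ 355 = 9.6 months (meets 4-month minimum)
Employment 80 ≥ 24 months
39.6% falls in the override range (36%–41%), so the compensating-factor test applies.
Override check — reserves: 9.6 mo (ok); score: 695 (below 720).
Override conditions not both satisfied; exception does not apply.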